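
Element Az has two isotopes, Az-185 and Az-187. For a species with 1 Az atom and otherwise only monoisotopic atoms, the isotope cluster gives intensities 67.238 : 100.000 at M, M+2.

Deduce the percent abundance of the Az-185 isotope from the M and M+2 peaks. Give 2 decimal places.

Write p for the Az-185 fraction. I(M+2)/I(M) = [C(1,1)·p^0·(1−p)] / p^1 = 1·(1−p)/p = 100.000/67.238 = 1.4873
(1−p)/p = 1.4873/1 = 1.4873  ⇒  p = 1/(1 + 1.4873) = 0.4020
Az-185: 40.20%, Az-187: 59.80%.

40.20%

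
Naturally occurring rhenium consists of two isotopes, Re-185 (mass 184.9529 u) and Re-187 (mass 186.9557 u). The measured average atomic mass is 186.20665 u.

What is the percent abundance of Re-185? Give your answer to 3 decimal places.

37.400%

Writing the weighted mean with unknown fraction x of Re-185:
184.9529·x + 186.9557·(1 − x) = 186.20665
(184.9529 − 186.9557)·x = 186.20665 − 186.9557
x = -0.74905 / -2.0028 = 0.37400 → 37.400% Re-185, 62.600% Re-187.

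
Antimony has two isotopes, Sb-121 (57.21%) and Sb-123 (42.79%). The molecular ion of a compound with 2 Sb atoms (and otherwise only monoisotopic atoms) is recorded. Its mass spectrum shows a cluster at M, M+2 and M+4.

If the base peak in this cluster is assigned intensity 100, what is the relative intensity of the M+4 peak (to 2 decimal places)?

37.40

Binomial terms of (0.5721 + 0.4279)^2: M 0.3273, M+2 0.4896, M+4 0.1831 → M+2 is the base peak.
P(M+2) = C(2,1) × 0.5721^1 × 0.4279^1 = 2 × 0.5721 × 0.4279 = 0.489603 (base)
P(M+4) = C(2,2) × 0.5721^0 × 0.4279^2 = 1 × 1.0000 × 0.18309841 = 0.183098
Relative intensity = 0.183098 / 0.489603 × 100 = 37.40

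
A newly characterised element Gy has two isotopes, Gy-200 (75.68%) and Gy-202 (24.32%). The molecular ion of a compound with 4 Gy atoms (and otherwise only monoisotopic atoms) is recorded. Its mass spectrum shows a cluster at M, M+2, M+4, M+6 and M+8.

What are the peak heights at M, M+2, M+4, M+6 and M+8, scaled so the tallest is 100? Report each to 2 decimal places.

77.80 : 100.00 : 48.20 : 10.33 : 0.83

The 4 Gy atoms are independent, so intensities follow the terms of (0.7568 + 0.2432)^4.
P(M) = 0.7568^4 = 0.328038
P(M+2) = 4 × 0.7568^3 × 0.2432^1 = 0.421664
P(M+4) = 6 × 0.7568^2 × 0.2432^2 = 0.203255
P(M+6) = 4 × 0.7568^1 × 0.2432^3 = 0.043544
P(M+8) = 0.2432^4 = 0.003498
The M+2 peak is largest (0.421664); scaling to 100 gives 77.80 : 100.00 : 48.20 : 10.33 : 0.83.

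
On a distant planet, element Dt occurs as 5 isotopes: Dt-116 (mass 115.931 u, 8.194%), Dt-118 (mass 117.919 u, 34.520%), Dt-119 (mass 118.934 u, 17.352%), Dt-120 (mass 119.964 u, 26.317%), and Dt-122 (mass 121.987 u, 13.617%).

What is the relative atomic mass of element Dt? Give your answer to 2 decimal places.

119.02 u

Weight each isotope mass by its fractional abundance: 0.08194 × 115.931 + 0.34520 × 117.919 + 0.17352 × 118.934 + 0.26317 × 119.964 + 0.13617 × 121.987
= 9.4994 + 40.7056 + 20.6374 + 31.5709 + 16.6110 = 119.0243 u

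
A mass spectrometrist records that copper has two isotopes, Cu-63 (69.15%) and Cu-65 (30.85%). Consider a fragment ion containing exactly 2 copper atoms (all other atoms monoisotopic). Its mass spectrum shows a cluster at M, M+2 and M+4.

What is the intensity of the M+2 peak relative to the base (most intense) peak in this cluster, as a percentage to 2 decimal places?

89.23%

(0.6915 + 0.3085)^2 gives M 0.4782, M+2 0.4267, M+4 0.0952; the largest is M.
P(M) = C(2,0) × 0.6915^2 × 0.3085^0 = 1 × 0.47817225 × 1.0000 = 0.478172 (base)
P(M+2) = C(2,1) × 0.6915^1 × 0.3085^1 = 2 × 0.6915 × 0.3085 = 0.426656
Relative intensity = 0.426656 / 0.478172 × 100 = 89.23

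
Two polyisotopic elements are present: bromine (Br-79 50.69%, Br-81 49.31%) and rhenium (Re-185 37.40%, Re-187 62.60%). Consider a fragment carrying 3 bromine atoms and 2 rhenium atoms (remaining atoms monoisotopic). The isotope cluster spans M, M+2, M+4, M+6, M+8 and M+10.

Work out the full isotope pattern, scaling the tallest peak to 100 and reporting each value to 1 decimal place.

Bromine pattern (n=3): 0.13024674 : 0.3801026 : 0.36975457 : 0.11989609
Rhenium pattern (n=2): 0.139876 : 0.468248 : 0.391876
Convolve the two distributions (both contribute in 2-u steps):
  M: 0.13024674×0.139876 = 0.018218
  M+2: 0.13024674×0.468248 + 0.3801026×0.139876 = 0.114155
  M+4: 0.13024674×0.391876 + 0.3801026×0.468248 + 0.36975457×0.139876 = 0.280743
  M+6: 0.3801026×0.391876 + 0.36975457×0.468248 + 0.11989609×0.139876 = 0.338861
  M+8: 0.36975457×0.391876 + 0.11989609×0.468248 = 0.201039
  M+10: 0.11989609×0.391876 = 0.046984
Scale to base peak (0.338861) = 100: 5.4 : 33.7 : 82.8 : 100.0 : 59.3 : 13.9

5.4 : 33.7 : 82.8 : 100.0 : 59.3 : 13.9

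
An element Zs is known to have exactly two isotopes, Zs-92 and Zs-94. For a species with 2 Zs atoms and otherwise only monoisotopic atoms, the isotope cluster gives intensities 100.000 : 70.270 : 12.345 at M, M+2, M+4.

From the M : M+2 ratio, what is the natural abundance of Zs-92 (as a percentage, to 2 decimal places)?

Write p for the Zs-92 fraction. I(M+2)/I(M) = [C(2,1)·p^1·(1−p)] / p^2 = 2·(1−p)/p = 70.270/100.000 = 0.7027
(1−p)/p = 0.7027/2 = 0.3513  ⇒  p = 1/(1 + 0.3513) = 0.7400
Zs-92: 74.00%, Zs-94: 26.00%.

74.00%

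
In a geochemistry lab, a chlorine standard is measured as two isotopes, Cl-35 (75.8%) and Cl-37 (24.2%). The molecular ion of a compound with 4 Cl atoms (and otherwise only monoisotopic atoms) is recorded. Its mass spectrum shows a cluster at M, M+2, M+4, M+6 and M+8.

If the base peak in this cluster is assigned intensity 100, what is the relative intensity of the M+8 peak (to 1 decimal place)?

0.8

(0.758 + 0.242)^4 gives M 0.3301, M+2 0.4216, M+4 0.2019, M+6 0.0430, M+8 0.0034; the largest is M+2.
P(M+2) = C(4,1) × 0.758^3 × 0.242^1 = 4 × 0.43551951 × 0.2420 = 0.421583 (base)
P(M+8) = C(4,4) × 0.758^0 × 0.242^4 = 1 × 1.0000 × 0.00342974 = 0.003430
Relative intensity = 0.003430 / 0.421583 × 100 = 0.8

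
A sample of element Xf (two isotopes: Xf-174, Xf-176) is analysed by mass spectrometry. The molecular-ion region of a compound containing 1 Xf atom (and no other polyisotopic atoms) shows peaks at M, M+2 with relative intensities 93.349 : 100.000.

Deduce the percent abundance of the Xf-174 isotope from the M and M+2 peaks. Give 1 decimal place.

Write p for the Xf-174 fraction. I(M+2)/I(M) = [C(1,1)·p^0·(1−p)] / p^1 = 1·(1−p)/p = 100.000/93.349 = 1.0712
(1−p)/p = 1.0712/1 = 1.0712  ⇒  p = 1/(1 + 1.0712) = 0.4828
Xf-174: 48.3%, Xf-176: 51.7%.

48.3%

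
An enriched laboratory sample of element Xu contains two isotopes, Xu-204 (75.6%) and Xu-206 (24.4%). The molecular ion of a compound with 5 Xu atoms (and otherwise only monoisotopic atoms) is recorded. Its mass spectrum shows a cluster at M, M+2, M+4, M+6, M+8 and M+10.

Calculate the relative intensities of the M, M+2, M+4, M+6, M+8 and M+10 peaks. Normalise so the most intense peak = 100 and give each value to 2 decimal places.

61.97 : 100.00 : 64.55 : 20.83 : 3.36 : 0.22

Each Xu atom is independently Xu-204 (p = 0.756) or Xu-206 (q = 0.244); the cluster is the binomial expansion (p + q)^5.
P(M) = 0.756^5 = 0.246950
P(M+2) = 5 × 0.756^4 × 0.244^1 = 0.398517
P(M+4) = 10 × 0.756^3 × 0.244^2 = 0.257244
P(M+6) = 10 × 0.756^2 × 0.244^3 = 0.083026
P(M+8) = 5 × 0.756^1 × 0.244^4 = 0.013398
P(M+10) = 0.244^5 = 0.000865
The M+2 peak is largest (0.398517); scaling to 100 gives 61.97 : 100.00 : 64.55 : 20.83 : 3.36 : 0.22.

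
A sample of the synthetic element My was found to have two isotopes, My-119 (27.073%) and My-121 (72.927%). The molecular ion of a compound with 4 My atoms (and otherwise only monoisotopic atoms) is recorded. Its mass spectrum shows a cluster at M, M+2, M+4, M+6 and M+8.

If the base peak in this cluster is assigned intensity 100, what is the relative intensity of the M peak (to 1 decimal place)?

(0.27073 + 0.72927)^4 gives M 0.0054, M+2 0.0579, M+4 0.2339, M+6 0.4200, M+8 0.2828; the largest is M+6.
P(M+6) = C(4,3) × 0.27073^1 × 0.72927^3 = 4 × 0.27073 × 0.38785112 = 0.420012 (base)
P(M) = C(4,0) × 0.27073^4 × 0.72927^0 = 1 × 0.00537212 × 1.0000 = 0.005372
Relative intensity = 0.005372 / 0.420012 × 100 = 1.3

1.3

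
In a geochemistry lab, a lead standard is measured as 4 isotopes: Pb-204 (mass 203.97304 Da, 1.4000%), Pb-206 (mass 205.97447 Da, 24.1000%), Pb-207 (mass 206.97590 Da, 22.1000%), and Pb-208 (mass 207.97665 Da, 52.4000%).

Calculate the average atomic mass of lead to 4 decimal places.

207.2169 Da

Weight each isotope mass by its fractional abundance: 0.014000 × 203.97304 + 0.241000 × 205.97447 + 0.221000 × 206.97590 + 0.524000 × 207.97665
= 2.855623 + 49.639847 + 45.741674 + 108.979765 = 207.216909 Da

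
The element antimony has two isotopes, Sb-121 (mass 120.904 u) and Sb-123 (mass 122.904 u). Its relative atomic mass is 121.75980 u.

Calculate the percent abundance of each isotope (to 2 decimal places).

Let x be the fractional abundance of Sb-121; then Sb-123 has abundance 1 − x.
120.904·x + 122.904·(1 − x) = 121.75980
(120.904 − 122.904)·x = 121.75980 − 122.904
x = -1.14420 / -2.000 = 0.57210 → 57.21% Sb-121, 42.79% Sb-123.

Sb-121: 57.21%, Sb-123: 42.79%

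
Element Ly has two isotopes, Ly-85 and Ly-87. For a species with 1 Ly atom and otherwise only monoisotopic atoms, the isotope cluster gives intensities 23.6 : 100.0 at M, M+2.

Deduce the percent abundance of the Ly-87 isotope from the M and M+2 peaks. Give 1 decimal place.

80.9%

If p is the fraction of Ly that is Ly-85, then I(M+2)/I(M) = [C(1,1)·p^0·(1−p)] / p^1 = 1·(1−p)/p = 100.0/23.6 = 4.2373
(1−p)/p = 4.2373/1 = 4.2373  ⇒  p = 1/(1 + 4.2373) = 0.1909
Ly-85: 19.1%, Ly-87: 80.9%.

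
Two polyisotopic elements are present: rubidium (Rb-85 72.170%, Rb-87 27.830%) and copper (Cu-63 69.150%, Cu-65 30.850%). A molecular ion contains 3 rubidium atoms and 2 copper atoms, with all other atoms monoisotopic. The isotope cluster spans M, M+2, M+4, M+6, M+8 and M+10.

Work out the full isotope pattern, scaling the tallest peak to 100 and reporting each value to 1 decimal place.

Rubidium pattern (n=3): 0.37589809 : 0.43485841 : 0.16768892 : 0.02155458
Copper pattern (n=2): 0.47817225 : 0.4266555 : 0.09517225
Convolve the two distributions (both contribute in 2-u steps):
  M: 0.37589809×0.47817225 = 0.179744
  M+2: 0.37589809×0.4266555 + 0.43485841×0.47817225 = 0.368316
  M+4: 0.37589809×0.09517225 + 0.43485841×0.4266555 + 0.16768892×0.47817225 = 0.301494
  M+6: 0.43485841×0.09517225 + 0.16768892×0.4266555 + 0.02155458×0.47817225 = 0.123239
  M+8: 0.16768892×0.09517225 + 0.02155458×0.4266555 = 0.025156
  M+10: 0.02155458×0.09517225 = 0.002051
Scale to base peak (0.368316) = 100: 48.8 : 100.0 : 81.9 : 33.5 : 6.8 : 0.6

48.8 : 100.0 : 81.9 : 33.5 : 6.8 : 0.6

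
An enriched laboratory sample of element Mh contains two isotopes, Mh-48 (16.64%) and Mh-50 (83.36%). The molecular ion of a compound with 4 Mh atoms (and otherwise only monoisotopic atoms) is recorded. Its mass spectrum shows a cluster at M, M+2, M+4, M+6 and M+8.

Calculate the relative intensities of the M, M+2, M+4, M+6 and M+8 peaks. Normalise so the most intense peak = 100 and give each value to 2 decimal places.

0.16 : 3.18 : 23.91 : 79.85 : 100.00

The 4 Mh atoms are independent, so intensities follow the terms of (0.1664 + 0.8336)^4.
P(M) = 0.1664^4 = 0.000767
P(M+2) = 4 × 0.1664^3 × 0.8336^1 = 0.015363
P(M+4) = 6 × 0.1664^2 × 0.8336^2 = 0.115445
P(M+6) = 4 × 0.1664^1 × 0.8336^3 = 0.385555
P(M+8) = 0.8336^4 = 0.482871
The M+8 peak is largest (0.482871); scaling to 100 gives 0.16 : 3.18 : 23.91 : 79.85 : 100.00.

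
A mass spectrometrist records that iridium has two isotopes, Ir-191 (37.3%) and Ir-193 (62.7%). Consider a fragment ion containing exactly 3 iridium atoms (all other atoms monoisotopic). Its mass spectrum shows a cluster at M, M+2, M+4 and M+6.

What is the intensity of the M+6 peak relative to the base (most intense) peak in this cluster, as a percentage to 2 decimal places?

56.03%

Binomial terms of (0.373 + 0.627)^3: M 0.0519, M+2 0.2617, M+4 0.4399, M+6 0.2465 → M+4 is the base peak.
P(M+4) = C(3,2) × 0.373^1 × 0.627^2 = 3 × 0.3730 × 0.393129 = 0.439911 (base)
P(M+6) = C(3,3) × 0.373^0 × 0.627^3 = 1 × 1.0000 × 0.24649188 = 0.246492
Relative intensity = 0.246492 / 0.439911 × 100 = 56.03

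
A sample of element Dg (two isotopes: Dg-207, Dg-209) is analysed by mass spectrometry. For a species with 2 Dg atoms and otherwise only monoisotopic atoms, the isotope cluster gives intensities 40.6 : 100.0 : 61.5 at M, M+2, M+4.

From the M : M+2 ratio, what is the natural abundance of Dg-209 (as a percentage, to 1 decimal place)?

55.2%

If p is the fraction of Dg that is Dg-207, then I(M+2)/I(M) = [C(2,1)·p^1·(1−p)] / p^2 = 2·(1−p)/p = 100.0/40.6 = 2.4631
(1−p)/p = 2.4631/2 = 1.2315  ⇒  p = 1/(1 + 1.2315) = 0.4481
Dg-207: 44.8%, Dg-209: 55.2%.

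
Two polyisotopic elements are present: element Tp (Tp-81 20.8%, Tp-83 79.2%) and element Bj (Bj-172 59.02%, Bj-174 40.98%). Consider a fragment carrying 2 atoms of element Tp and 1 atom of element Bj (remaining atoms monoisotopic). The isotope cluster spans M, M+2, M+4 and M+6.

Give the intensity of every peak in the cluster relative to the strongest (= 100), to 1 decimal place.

Element Tp pattern (n=2): 0.043264 : 0.329472 : 0.627264
Element Bj pattern (n=1): 0.5902 : 0.4098
Convolve the two distributions (both contribute in 2-u steps):
  M: 0.043264×0.5902 = 0.025534
  M+2: 0.043264×0.4098 + 0.329472×0.5902 = 0.212184
  M+4: 0.329472×0.4098 + 0.627264×0.5902 = 0.505229
  M+6: 0.627264×0.4098 = 0.257053
Scale to base peak (0.505229) = 100: 5.1 : 42.0 : 100.0 : 50.9

5.1 : 42.0 : 100.0 : 50.9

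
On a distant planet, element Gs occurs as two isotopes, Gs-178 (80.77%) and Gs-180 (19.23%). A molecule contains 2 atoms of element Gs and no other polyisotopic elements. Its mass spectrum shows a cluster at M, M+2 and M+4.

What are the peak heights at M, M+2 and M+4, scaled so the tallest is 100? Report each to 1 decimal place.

100.0 : 47.6 : 5.7

The 2 Gs atoms are independent, so intensities follow the terms of (0.8077 + 0.1923)^2.
P(M) = 0.8077^2 = 0.652379
P(M+2) = 2 × 0.8077^1 × 0.1923^1 = 0.310641
P(M+4) = 0.1923^2 = 0.036979
The M peak is largest (0.652379); scaling to 100 gives 100.0 : 47.6 : 5.7.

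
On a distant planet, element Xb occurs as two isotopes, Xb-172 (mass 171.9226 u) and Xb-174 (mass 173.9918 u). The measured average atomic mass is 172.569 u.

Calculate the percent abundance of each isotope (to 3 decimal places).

Xb-172: 68.761%, Xb-174: 31.239%

With x = fraction of Xb-172 (so Xb-174 is 1 − x):
171.9226·x + 173.9918·(1 − x) = 172.569
(171.9226 − 173.9918)·x = 172.569 − 173.9918
x = -1.4228 / -2.0692 = 0.68761 → 68.761% Xb-172, 31.239% Xb-174.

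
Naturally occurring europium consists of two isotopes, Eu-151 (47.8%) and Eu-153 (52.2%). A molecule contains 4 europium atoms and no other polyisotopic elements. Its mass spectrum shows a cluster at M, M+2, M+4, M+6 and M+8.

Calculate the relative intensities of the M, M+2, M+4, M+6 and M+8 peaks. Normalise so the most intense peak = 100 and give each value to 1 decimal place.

Each Eu atom is independently Eu-151 (p = 0.478) or Eu-153 (q = 0.522); the cluster is the binomial expansion (p + q)^4.
P(M) = 0.478^4 = 0.052205
P(M+2) = 4 × 0.478^3 × 0.522^1 = 0.228042
P(M+4) = 6 × 0.478^2 × 0.522^2 = 0.373549
P(M+6) = 4 × 0.478^1 × 0.522^3 = 0.271956
P(M+8) = 0.522^4 = 0.074248
The M+4 peak is largest (0.373549); scaling to 100 gives 14.0 : 61.0 : 100.0 : 72.8 : 19.9.

14.0 : 61.0 : 100.0 : 72.8 : 19.9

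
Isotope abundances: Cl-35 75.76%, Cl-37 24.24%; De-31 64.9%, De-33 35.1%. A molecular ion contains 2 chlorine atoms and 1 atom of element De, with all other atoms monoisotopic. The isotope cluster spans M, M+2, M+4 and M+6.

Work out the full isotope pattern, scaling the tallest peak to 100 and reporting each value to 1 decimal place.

Chlorine pattern (n=2): 0.57395776 : 0.36728448 : 0.05875776
Element De pattern (n=1): 0.6490 : 0.3510
Convolve the two distributions (both contribute in 2-u steps):
  M: 0.57395776×0.6490 = 0.372499
  M+2: 0.57395776×0.3510 + 0.36728448×0.6490 = 0.439827
  M+4: 0.36728448×0.3510 + 0.05875776×0.6490 = 0.167051
  M+6: 0.05875776×0.3510 = 0.020624
Scale to base peak (0.439827) = 100: 84.7 : 100.0 : 38.0 : 4.7

84.7 : 100.0 : 38.0 : 4.7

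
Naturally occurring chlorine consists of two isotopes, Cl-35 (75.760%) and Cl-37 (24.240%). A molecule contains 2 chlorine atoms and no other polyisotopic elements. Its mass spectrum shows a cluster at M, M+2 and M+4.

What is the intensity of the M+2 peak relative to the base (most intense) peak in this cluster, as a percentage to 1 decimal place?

64.0%

Term probabilities: M 0.5740, M+2 0.3673, M+4 0.0588. Base peak = M.
P(M) = C(2,0) × 0.75760^2 × 0.24240^0 = 1 × 0.57395776 × 1.0000 = 0.573958 (base)
P(M+2) = C(2,1) × 0.75760^1 × 0.24240^1 = 2 × 0.7576 × 0.2424 = 0.367284
Relative intensity = 0.367284 / 0.573958 × 100 = 64.0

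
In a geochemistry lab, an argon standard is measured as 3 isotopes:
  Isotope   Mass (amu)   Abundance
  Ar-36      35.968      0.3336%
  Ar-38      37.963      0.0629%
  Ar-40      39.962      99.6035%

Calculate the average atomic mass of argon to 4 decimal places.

39.9474 amu

The abundance-weighted mean is 0.003336 × 35.968 + 0.000629 × 37.963 + 0.996035 × 39.962
= 0.11999 + 0.02388 + 39.80355 = 39.94742 amu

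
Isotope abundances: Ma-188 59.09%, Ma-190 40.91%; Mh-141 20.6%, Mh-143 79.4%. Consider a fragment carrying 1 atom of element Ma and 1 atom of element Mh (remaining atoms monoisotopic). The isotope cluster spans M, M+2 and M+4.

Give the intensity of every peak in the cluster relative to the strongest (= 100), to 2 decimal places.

21.99 : 100.00 : 58.69

Element Ma pattern (n=1): 0.5909 : 0.4091
Element Mh pattern (n=1): 0.2060 : 0.7940
Convolve the two distributions (both contribute in 2-u steps):
  M: 0.5909×0.2060 = 0.121725
  M+2: 0.5909×0.7940 + 0.4091×0.2060 = 0.553449
  M+4: 0.4091×0.7940 = 0.324825
Scale to base peak (0.553449) = 100: 21.99 : 100.00 : 58.69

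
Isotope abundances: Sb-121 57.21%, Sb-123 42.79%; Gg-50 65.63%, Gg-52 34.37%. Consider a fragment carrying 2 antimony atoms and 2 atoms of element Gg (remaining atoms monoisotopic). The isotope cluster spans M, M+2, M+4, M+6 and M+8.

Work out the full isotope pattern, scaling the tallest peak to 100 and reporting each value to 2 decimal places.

39.32 : 100.00 : 94.38 : 39.17 : 6.03

Antimony pattern (n=2): 0.32729841 : 0.48960318 : 0.18309841
Element Gg pattern (n=2): 0.43072969 : 0.45114062 : 0.11812969
Convolve the two distributions (both contribute in 2-u steps):
  M: 0.32729841×0.43072969 = 0.140977
  M+2: 0.32729841×0.45114062 + 0.48960318×0.43072969 = 0.358544
  M+4: 0.32729841×0.11812969 + 0.48960318×0.45114062 + 0.18309841×0.43072969 = 0.338409
  M+6: 0.48960318×0.11812969 + 0.18309841×0.45114062 = 0.140440
  M+8: 0.18309841×0.11812969 = 0.021629
Scale to base peak (0.358544) = 100: 39.32 : 100.00 : 94.38 : 39.17 : 6.03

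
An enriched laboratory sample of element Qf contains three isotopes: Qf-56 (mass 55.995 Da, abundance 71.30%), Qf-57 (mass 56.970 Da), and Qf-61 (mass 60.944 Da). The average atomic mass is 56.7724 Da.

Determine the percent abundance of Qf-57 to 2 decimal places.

16.18%

Let x and y be the fractions of Qf-57 and Qf-61. Then x + y = 1 − 0.7130 = 0.2870 and 56.970x + 60.944y = 56.7724 − 0.7130×55.995 = 16.847965.
Substituting: 56.970x + 60.944(0.2870 − x) = 16.847965
(56.970 − 60.944)x = -0.642963  ⇒  x = 0.16179, y = 0.12521
Qf-57: 16.18%, Qf-61: 12.52%.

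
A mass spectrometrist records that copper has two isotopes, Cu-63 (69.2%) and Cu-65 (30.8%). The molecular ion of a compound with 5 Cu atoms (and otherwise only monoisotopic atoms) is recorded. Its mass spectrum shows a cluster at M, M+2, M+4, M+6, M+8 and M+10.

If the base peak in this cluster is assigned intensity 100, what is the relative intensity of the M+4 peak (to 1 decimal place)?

89.0

Term probabilities: M 0.1587, M+2 0.3531, M+4 0.3144, M+6 0.1399, M+8 0.0311, M+10 0.0028. Base peak = M+2.
P(M+2) = C(5,1) × 0.692^4 × 0.308^1 = 5 × 0.22931073 × 0.3080 = 0.353139 (base)
P(M+4) = C(5,2) × 0.692^3 × 0.308^2 = 10 × 0.33137389 × 0.094864 = 0.314355
Relative intensity = 0.314355 / 0.353139 × 100 = 89.0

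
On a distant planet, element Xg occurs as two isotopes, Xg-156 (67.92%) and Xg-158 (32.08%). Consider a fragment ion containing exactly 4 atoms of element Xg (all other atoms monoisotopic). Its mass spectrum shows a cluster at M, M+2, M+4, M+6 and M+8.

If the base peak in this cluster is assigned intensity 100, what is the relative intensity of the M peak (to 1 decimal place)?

(0.6792 + 0.3208)^4 gives M 0.2128, M+2 0.4021, M+4 0.2848, M+6 0.0897, M+8 0.0106; the largest is M+2.
P(M+2) = C(4,1) × 0.6792^3 × 0.3208^1 = 4 × 0.31332355 × 0.3208 = 0.402057 (base)
P(M) = C(4,0) × 0.6792^4 × 0.3208^0 = 1 × 0.21280935 × 1.0000 = 0.212809
Relative intensity = 0.212809 / 0.402057 × 100 = 52.9

52.9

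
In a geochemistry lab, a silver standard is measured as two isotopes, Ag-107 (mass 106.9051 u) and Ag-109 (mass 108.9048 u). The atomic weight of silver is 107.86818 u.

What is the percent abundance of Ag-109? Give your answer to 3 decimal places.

48.161%

Writing the weighted mean with unknown fraction x of Ag-107:
106.9051·x + 108.9048·(1 − x) = 107.86818
(106.9051 − 108.9048)·x = 107.86818 − 108.9048
x = -1.03662 / -1.9997 = 0.51839 → 51.839% Ag-107, 48.161% Ag-109.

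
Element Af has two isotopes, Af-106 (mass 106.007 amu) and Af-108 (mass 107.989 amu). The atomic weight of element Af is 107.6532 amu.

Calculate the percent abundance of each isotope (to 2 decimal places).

Writing the weighted mean with unknown fraction x of Af-106:
106.007·x + 107.989·(1 − x) = 107.6532
(106.007 − 107.989)·x = 107.6532 − 107.989
x = -0.3358 / -1.982 = 0.16942 → 16.94% Af-106, 83.06% Af-108.

Af-106: 16.94%, Af-108: 83.06%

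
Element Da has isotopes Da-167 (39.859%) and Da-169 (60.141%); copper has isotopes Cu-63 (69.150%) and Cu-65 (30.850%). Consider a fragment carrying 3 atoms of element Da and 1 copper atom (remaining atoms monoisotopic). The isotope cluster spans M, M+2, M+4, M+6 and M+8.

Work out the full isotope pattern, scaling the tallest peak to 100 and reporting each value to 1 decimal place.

11.3 : 56.2 : 100.0 : 73.2 : 17.3

Element Da pattern (n=3): 0.06332558 : 0.28664522 : 0.43250282 : 0.21752638
Copper pattern (n=1): 0.6915 : 0.3085
Convolve the two distributions (both contribute in 2-u steps):
  M: 0.06332558×0.6915 = 0.043790
  M+2: 0.06332558×0.3085 + 0.28664522×0.6915 = 0.217751
  M+4: 0.28664522×0.3085 + 0.43250282×0.6915 = 0.387506
  M+6: 0.43250282×0.3085 + 0.21752638×0.6915 = 0.283847
  M+8: 0.21752638×0.3085 = 0.067107
Scale to base peak (0.387506) = 100: 11.3 : 56.2 : 100.0 : 73.2 : 17.3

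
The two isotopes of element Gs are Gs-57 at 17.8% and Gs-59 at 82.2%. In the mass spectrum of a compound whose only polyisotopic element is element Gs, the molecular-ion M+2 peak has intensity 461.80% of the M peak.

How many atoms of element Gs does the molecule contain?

1

For n independent Gs atoms, I(M+2)/I(M) = n · (abundance Gs-59) / (abundance Gs-57) = n · 0.822/0.178.
n = 4.6180 × 0.178/0.822 = 1.00 ≈ 1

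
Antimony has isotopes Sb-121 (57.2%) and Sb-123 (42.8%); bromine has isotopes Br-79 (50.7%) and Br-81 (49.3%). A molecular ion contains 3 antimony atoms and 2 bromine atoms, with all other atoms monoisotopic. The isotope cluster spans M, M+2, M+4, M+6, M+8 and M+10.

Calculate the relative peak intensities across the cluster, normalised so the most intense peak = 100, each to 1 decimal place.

Antimony pattern (n=3): 0.18714925 : 0.42010426 : 0.31434374 : 0.07840275
Bromine pattern (n=2): 0.257049 : 0.499902 : 0.243049
Convolve the two distributions (both contribute in 2-u steps):
  M: 0.18714925×0.257049 = 0.048107
  M+2: 0.18714925×0.499902 + 0.42010426×0.257049 = 0.201544
  M+4: 0.18714925×0.243049 + 0.42010426×0.499902 + 0.31434374×0.257049 = 0.336299
  M+6: 0.42010426×0.243049 + 0.31434374×0.499902 + 0.07840275×0.257049 = 0.279400
  M+8: 0.31434374×0.243049 + 0.07840275×0.499902 = 0.115595
  M+10: 0.07840275×0.243049 = 0.019056
Scale to base peak (0.336299) = 100: 14.3 : 59.9 : 100.0 : 83.1 : 34.4 : 5.7

14.3 : 59.9 : 100.0 : 83.1 : 34.4 : 5.7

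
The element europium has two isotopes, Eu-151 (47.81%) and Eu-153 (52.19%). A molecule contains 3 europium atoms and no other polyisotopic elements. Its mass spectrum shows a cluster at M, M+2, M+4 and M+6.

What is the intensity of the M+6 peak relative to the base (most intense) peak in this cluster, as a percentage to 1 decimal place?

36.4%

(0.4781 + 0.5219)^3 gives M 0.1093, M+2 0.3579, M+4 0.3907, M+6 0.1422; the largest is M+4.
P(M+4) = C(3,2) × 0.4781^1 × 0.5219^2 = 3 × 0.4781 × 0.27237961 = 0.390674 (base)
P(M+6) = C(3,3) × 0.4781^0 × 0.5219^3 = 1 × 1.0000 × 0.14215492 = 0.142155
Relative intensity = 0.142155 / 0.390674 × 100 = 36.4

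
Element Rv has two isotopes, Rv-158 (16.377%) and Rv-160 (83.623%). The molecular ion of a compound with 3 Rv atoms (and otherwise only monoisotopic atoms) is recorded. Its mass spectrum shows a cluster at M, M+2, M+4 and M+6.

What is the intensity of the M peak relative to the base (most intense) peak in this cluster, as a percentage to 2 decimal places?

0.75%

Term probabilities: M 0.0044, M+2 0.0673, M+4 0.3436, M+6 0.5848. Base peak = M+6.
P(M+6) = C(3,3) × 0.16377^0 × 0.83623^3 = 1 × 1.0000 × 0.58475943 = 0.584759 (base)
P(M) = C(3,0) × 0.16377^3 × 0.83623^0 = 1 × 0.00439241 × 1.0000 = 0.004392
Relative intensity = 0.004392 / 0.584759 × 100 = 0.75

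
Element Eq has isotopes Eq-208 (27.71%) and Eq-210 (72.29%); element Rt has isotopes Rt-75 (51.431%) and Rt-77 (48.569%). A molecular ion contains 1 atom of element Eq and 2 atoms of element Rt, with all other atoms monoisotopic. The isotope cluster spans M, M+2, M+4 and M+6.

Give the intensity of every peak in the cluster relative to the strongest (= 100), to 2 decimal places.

17.18 : 77.29 : 100.00 : 39.98

Element Eq pattern (n=1): 0.2771 : 0.7229
Element Rt pattern (n=2): 0.26451478 : 0.49959045 : 0.23589478
Convolve the two distributions (both contribute in 2-u steps):
  M: 0.2771×0.26451478 = 0.073297
  M+2: 0.2771×0.49959045 + 0.7229×0.26451478 = 0.329654
  M+4: 0.2771×0.23589478 + 0.7229×0.49959045 = 0.426520
  M+6: 0.7229×0.23589478 = 0.170528
Scale to base peak (0.426520) = 100: 17.18 : 77.29 : 100.00 : 39.98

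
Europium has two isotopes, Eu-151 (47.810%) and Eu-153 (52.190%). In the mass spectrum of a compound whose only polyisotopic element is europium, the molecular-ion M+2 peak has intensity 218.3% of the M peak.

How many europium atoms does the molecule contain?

With n Eu atoms, P(M+2)/P(M) = C(n,1)·p^(n−1)q / p^n = n·q/p = n · 0.52190/0.47810.
n = 2.183 × 0.47810/0.52190 = 2.00 ≈ 2

2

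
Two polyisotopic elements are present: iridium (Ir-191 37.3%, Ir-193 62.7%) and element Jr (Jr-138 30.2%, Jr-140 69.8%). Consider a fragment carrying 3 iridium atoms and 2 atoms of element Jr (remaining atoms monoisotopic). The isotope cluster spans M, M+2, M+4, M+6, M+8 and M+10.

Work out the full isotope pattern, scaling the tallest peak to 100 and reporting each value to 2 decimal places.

Iridium pattern (n=3): 0.05189512 : 0.26170165 : 0.43991135 : 0.24649188
Element Jr pattern (n=2): 0.091204 : 0.421592 : 0.487204
Convolve the two distributions (both contribute in 2-u steps):
  M: 0.05189512×0.091204 = 0.004733
  M+2: 0.05189512×0.421592 + 0.26170165×0.091204 = 0.045747
  M+4: 0.05189512×0.487204 + 0.26170165×0.421592 + 0.43991135×0.091204 = 0.175737
  M+6: 0.26170165×0.487204 + 0.43991135×0.421592 + 0.24649188×0.091204 = 0.335446
  M+8: 0.43991135×0.487204 + 0.24649188×0.421592 = 0.318246
  M+10: 0.24649188×0.487204 = 0.120092
Scale to base peak (0.335446) = 100: 1.41 : 13.64 : 52.39 : 100.00 : 94.87 : 35.80

1.41 : 13.64 : 52.39 : 100.00 : 94.87 : 35.80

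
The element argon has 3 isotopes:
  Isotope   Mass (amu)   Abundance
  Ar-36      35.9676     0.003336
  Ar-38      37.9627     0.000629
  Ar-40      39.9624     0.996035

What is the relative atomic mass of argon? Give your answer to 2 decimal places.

Ar = Σ fᵢ·mᵢ = 0.003336 × 35.9676 + 0.000629 × 37.9627 + 0.996035 × 39.9624
= 0.11999 + 0.02388 + 39.80395 = 39.94782 amu

39.95 amu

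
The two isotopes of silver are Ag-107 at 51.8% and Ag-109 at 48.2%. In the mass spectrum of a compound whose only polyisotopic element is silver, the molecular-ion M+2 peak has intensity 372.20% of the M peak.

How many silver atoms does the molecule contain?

For n independent Ag atoms, I(M+2)/I(M) = n · (abundance Ag-109) / (abundance Ag-107) = n · 0.482/0.518.
n = 3.7220 × 0.518/0.482 = 4.00 ≈ 4

4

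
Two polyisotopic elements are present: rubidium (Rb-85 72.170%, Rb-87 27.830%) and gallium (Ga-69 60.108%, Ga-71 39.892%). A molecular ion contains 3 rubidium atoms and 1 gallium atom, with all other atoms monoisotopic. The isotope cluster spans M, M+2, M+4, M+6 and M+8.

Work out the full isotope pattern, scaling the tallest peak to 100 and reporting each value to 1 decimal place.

Rubidium pattern (n=3): 0.37589809 : 0.43485841 : 0.16768892 : 0.02155458
Gallium pattern (n=1): 0.60108 : 0.39892
Convolve the two distributions (both contribute in 2-u steps):
  M: 0.37589809×0.60108 = 0.225945
  M+2: 0.37589809×0.39892 + 0.43485841×0.60108 = 0.411338
  M+4: 0.43485841×0.39892 + 0.16768892×0.60108 = 0.274268
  M+6: 0.16768892×0.39892 + 0.02155458×0.60108 = 0.079850
  M+8: 0.02155458×0.39892 = 0.008599
Scale to base peak (0.411338) = 100: 54.9 : 100.0 : 66.7 : 19.4 : 2.1

54.9 : 100.0 : 66.7 : 19.4 : 2.1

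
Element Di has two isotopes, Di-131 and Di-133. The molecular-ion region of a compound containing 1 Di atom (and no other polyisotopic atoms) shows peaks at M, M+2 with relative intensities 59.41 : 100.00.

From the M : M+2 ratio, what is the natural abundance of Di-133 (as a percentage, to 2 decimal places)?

62.73%

If p is the fraction of Di that is Di-131, then I(M+2)/I(M) = [C(1,1)·p^0·(1−p)] / p^1 = 1·(1−p)/p = 100.00/59.41 = 1.6832
(1−p)/p = 1.6832/1 = 1.6832  ⇒  p = 1/(1 + 1.6832) = 0.3727
Di-131: 37.27%, Di-133: 62.73%.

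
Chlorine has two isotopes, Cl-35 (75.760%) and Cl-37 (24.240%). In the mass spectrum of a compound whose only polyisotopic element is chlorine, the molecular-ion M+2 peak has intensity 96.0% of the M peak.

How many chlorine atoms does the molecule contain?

3

With n Cl atoms, P(M+2)/P(M) = C(n,1)·p^(n−1)q / p^n = n·q/p = n · 0.24240/0.75760.
n = 0.960 × 0.75760/0.24240 = 3.00 ≈ 3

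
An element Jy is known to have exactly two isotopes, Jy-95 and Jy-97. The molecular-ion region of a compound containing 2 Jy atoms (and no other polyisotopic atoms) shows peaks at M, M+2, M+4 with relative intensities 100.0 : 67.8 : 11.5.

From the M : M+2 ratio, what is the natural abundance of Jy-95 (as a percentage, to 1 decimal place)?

74.7%

If p is the fraction of Jy that is Jy-95, then I(M+2)/I(M) = [C(2,1)·p^1·(1−p)] / p^2 = 2·(1−p)/p = 67.8/100.0 = 0.6780
(1−p)/p = 0.6780/2 = 0.3390  ⇒  p = 1/(1 + 0.3390) = 0.7468
Jy-95: 74.7%, Jy-97: 25.3%.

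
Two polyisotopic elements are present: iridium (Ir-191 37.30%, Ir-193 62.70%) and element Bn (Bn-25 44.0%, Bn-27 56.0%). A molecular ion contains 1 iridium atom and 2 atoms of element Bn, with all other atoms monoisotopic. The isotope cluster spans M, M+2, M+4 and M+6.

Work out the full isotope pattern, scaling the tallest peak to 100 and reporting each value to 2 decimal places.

16.95 : 71.65 : 100.00 : 46.16

Iridium pattern (n=1): 0.3730 : 0.6270
Element Bn pattern (n=2): 0.1936 : 0.4928 : 0.3136
Convolve the two distributions (both contribute in 2-u steps):
  M: 0.3730×0.1936 = 0.072213
  M+2: 0.3730×0.4928 + 0.6270×0.1936 = 0.305202
  M+4: 0.3730×0.3136 + 0.6270×0.4928 = 0.425958
  M+6: 0.6270×0.3136 = 0.196627
Scale to base peak (0.425958) = 100: 16.95 : 71.65 : 100.00 : 46.16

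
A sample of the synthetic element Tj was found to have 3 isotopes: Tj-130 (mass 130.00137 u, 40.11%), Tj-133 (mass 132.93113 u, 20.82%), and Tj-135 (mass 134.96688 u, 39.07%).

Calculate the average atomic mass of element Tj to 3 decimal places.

Ar = Σ fᵢ·mᵢ = 0.4011 × 130.00137 + 0.2082 × 132.93113 + 0.3907 × 134.96688
= 52.143550 + 27.676261 + 52.731560 = 132.551371 u

132.551 u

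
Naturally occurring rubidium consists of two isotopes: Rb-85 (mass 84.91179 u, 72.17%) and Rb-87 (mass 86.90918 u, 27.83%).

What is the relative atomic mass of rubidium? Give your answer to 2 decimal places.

85.47 u

Ar = Σ fᵢ·mᵢ = 0.7217 × 84.91179 + 0.2783 × 86.90918
= 61.280839 + 24.186825 = 85.467664 u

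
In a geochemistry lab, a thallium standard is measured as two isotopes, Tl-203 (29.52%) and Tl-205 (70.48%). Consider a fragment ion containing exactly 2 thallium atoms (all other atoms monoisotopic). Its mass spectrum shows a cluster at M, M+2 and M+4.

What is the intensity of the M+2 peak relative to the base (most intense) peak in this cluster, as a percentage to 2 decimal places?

(0.2952 + 0.7048)^2 gives M 0.0871, M+2 0.4161, M+4 0.4967; the largest is M+4.
P(M+4) = C(2,2) × 0.2952^0 × 0.7048^2 = 1 × 1.0000 × 0.49674304 = 0.496743 (base)
P(M+2) = C(2,1) × 0.2952^1 × 0.7048^1 = 2 × 0.2952 × 0.7048 = 0.416114
Relative intensity = 0.416114 / 0.496743 × 100 = 83.77

83.77%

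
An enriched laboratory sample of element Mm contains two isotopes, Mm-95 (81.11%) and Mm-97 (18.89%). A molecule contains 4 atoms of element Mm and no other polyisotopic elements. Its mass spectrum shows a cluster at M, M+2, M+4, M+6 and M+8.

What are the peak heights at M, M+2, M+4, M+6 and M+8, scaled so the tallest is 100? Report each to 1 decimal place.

The 4 Mm atoms are independent, so intensities follow the terms of (0.8111 + 0.1889)^4.
P(M) = 0.8111^4 = 0.432810
P(M+2) = 4 × 0.8111^3 × 0.1889^1 = 0.403195
P(M+4) = 6 × 0.8111^2 × 0.1889^2 = 0.140852
P(M+6) = 4 × 0.8111^1 × 0.1889^3 = 0.021869
P(M+8) = 0.1889^4 = 0.001273
The M peak is largest (0.432810); scaling to 100 gives 100.0 : 93.2 : 32.5 : 5.1 : 0.3.

100.0 : 93.2 : 32.5 : 5.1 : 0.3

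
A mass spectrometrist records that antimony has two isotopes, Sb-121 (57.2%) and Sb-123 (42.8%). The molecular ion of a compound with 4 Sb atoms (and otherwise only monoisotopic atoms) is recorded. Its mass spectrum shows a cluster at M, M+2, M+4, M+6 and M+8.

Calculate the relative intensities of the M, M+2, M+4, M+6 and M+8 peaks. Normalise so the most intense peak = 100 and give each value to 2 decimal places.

Each Sb atom is independently Sb-121 (p = 0.572) or Sb-123 (q = 0.428); the cluster is the binomial expansion (p + q)^4.
P(M) = 0.572^4 = 0.107049
P(M+2) = 4 × 0.572^3 × 0.428^1 = 0.320400
P(M+4) = 6 × 0.572^2 × 0.428^2 = 0.359609
P(M+6) = 4 × 0.572^1 × 0.428^3 = 0.179385
P(M+8) = 0.428^4 = 0.033556
The M+4 peak is largest (0.359609); scaling to 100 gives 29.77 : 89.10 : 100.00 : 49.88 : 9.33.

29.77 : 89.10 : 100.00 : 49.88 : 9.33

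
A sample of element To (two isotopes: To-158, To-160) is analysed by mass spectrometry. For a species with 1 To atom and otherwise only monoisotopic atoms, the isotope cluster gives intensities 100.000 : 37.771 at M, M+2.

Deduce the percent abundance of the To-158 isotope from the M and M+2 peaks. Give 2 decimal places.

Write p for the To-158 fraction. I(M+2)/I(M) = [C(1,1)·p^0·(1−p)] / p^1 = 1·(1−p)/p = 37.771/100.000 = 0.3777
(1−p)/p = 0.3777/1 = 0.3777  ⇒  p = 1/(1 + 0.3777) = 0.7258
To-158: 72.58%, To-160: 27.42%.

72.58%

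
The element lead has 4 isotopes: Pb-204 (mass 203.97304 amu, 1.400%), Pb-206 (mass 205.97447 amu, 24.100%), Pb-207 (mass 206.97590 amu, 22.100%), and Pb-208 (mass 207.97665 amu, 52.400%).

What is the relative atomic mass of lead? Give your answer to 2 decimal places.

The abundance-weighted mean is 0.01400 × 203.97304 + 0.24100 × 205.97447 + 0.22100 × 206.97590 + 0.52400 × 207.97665
= 2.855623 + 49.639847 + 45.741674 + 108.979765 = 207.216909 amu

207.22 amu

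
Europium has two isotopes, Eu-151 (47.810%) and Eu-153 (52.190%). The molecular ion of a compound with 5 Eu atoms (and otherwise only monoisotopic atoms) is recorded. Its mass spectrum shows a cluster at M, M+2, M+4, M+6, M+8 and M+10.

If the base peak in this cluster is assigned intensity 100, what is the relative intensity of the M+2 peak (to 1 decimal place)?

42.0

Term probabilities: M 0.0250, M+2 0.1363, M+4 0.2977, M+6 0.3249, M+8 0.1774, M+10 0.0387. Base peak = M+6.
P(M+6) = C(5,3) × 0.47810^2 × 0.52190^3 = 10 × 0.22857961 × 0.14215492 = 0.324937 (base)
P(M+2) = C(5,1) × 0.47810^4 × 0.52190^1 = 5 × 0.05224864 × 0.5219 = 0.136343
Relative intensity = 0.136343 / 0.324937 × 100 = 42.0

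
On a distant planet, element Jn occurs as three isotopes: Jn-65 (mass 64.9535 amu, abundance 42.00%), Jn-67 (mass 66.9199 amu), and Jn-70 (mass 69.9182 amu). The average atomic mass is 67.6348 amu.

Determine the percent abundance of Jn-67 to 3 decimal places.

6.611%

Let x and y be the fractions of Jn-67 and Jn-70. Then x + y = 1 − 0.4200 = 0.5800 and 66.9199x + 69.9182y = 67.6348 − 0.4200×64.9535 = 40.35433.
Substituting: 66.9199x + 69.9182(0.5800 − x) = 40.35433
(66.9199 − 69.9182)x = -0.198226  ⇒  x = 0.06611, y = 0.51389
Jn-67: 6.611%, Jn-70: 51.389%.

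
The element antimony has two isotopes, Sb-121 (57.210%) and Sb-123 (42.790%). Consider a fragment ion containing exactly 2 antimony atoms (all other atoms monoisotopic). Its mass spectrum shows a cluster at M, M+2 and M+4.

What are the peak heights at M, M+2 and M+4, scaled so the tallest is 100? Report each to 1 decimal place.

Each Sb atom is independently Sb-121 (p = 0.57210) or Sb-123 (q = 0.42790); the cluster is the binomial expansion (p + q)^2.
P(M) = 0.57210^2 = 0.327298
P(M+2) = 2 × 0.57210^1 × 0.42790^1 = 0.489603
P(M+4) = 0.42790^2 = 0.183098
The M+2 peak is largest (0.489603); scaling to 100 gives 66.8 : 100.0 : 37.4.

66.8 : 100.0 : 37.4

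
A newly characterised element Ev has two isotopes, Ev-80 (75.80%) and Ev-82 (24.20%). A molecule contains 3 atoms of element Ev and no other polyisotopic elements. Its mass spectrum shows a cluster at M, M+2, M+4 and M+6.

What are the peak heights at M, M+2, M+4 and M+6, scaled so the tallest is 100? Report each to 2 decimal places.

The 3 Ev atoms are independent, so intensities follow the terms of (0.7580 + 0.2420)^3.
P(M) = 0.7580^3 = 0.435520
P(M+2) = 3 × 0.7580^2 × 0.2420^1 = 0.417133
P(M+4) = 3 × 0.7580^1 × 0.2420^2 = 0.133175
P(M+6) = 0.2420^3 = 0.014172
The M peak is largest (0.435520); scaling to 100 gives 100.00 : 95.78 : 30.58 : 3.25.

100.00 : 95.78 : 30.58 : 3.25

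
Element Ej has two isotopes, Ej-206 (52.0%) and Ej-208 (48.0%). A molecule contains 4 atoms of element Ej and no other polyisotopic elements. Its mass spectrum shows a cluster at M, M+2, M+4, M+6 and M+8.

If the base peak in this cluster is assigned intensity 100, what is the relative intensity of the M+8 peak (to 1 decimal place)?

14.2

Binomial terms of (0.520 + 0.480)^4: M 0.0731, M+2 0.2700, M+4 0.3738, M+6 0.2300, M+8 0.0531 → M+4 is the base peak.
P(M+4) = C(4,2) × 0.520^2 × 0.480^2 = 6 × 0.2704 × 0.2304 = 0.373801 (base)
P(M+8) = C(4,4) × 0.520^0 × 0.480^4 = 1 × 1.0000 × 0.05308416 = 0.053084
Relative intensity = 0.053084 / 0.373801 × 100 = 14.2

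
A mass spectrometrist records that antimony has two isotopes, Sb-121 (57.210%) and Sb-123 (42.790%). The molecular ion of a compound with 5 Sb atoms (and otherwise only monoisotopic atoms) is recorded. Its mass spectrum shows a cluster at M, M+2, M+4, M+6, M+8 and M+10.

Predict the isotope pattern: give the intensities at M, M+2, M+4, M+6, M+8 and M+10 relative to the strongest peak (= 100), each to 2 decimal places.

17.88 : 66.85 : 100.00 : 74.79 : 27.97 : 4.18

The 5 Sb atoms are independent, so intensities follow the terms of (0.57210 + 0.42790)^5.
P(M) = 0.57210^5 = 0.061286
P(M+2) = 5 × 0.57210^4 × 0.42790^1 = 0.229192
P(M+4) = 10 × 0.57210^3 × 0.42790^2 = 0.342847
P(M+6) = 10 × 0.57210^2 × 0.42790^3 = 0.256431
P(M+8) = 5 × 0.57210^1 × 0.42790^4 = 0.095898
P(M+10) = 0.42790^5 = 0.014345
The M+4 peak is largest (0.342847); scaling to 100 gives 17.88 : 66.85 : 100.00 : 74.79 : 27.97 : 4.18.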